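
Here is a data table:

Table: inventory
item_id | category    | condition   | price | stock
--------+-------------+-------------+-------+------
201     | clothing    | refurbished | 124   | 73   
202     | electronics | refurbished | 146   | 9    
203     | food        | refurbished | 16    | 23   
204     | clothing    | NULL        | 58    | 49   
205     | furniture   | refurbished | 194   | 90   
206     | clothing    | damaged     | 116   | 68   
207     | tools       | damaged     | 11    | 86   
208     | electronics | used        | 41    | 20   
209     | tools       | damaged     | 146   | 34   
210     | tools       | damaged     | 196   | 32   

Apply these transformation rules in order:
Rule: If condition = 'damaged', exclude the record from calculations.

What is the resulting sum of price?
579

Step 1: Identify records where condition = 'damaged'
Step 2: The excluded records sum to 469
Step 3: Original total price = 1048
Step 4: Remaining total = 1048 - 469 = 579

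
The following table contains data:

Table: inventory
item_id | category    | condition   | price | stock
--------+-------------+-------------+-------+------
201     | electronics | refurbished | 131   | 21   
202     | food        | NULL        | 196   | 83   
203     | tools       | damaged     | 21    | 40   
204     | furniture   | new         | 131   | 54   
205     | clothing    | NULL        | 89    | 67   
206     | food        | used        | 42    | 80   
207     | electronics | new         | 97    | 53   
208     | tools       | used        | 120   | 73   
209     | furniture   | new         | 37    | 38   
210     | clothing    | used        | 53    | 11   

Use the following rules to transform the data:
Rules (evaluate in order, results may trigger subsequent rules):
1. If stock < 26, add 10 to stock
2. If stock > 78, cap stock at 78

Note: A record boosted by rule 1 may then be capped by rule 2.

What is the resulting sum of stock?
533

Step 1: Apply rule 1 to records with stock < 26
  - 2 records get bonus of 10
  - Of these, 0 records then exceed 78 and get capped
Step 2: Apply rule 2 to records with stock > 78
  - 2 records (original) are capped
Step 3: Calculate final sum = 533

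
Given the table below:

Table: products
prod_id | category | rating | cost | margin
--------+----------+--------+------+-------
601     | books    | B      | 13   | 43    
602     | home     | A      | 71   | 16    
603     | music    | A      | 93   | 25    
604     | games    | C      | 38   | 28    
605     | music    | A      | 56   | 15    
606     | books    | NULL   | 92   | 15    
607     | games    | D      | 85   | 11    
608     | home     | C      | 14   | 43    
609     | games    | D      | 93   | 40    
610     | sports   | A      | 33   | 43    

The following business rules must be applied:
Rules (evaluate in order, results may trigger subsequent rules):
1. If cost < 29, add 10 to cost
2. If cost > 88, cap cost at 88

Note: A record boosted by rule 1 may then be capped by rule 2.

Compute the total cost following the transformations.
594

Step 1: Apply rule 1 to records with cost < 29
  - 2 records get bonus of 10
  - Of these, 0 records then exceed 88 and get capped
Step 2: Apply rule 2 to records with cost > 88
  - 3 records (original) are capped
Step 3: Calculate final sum = 594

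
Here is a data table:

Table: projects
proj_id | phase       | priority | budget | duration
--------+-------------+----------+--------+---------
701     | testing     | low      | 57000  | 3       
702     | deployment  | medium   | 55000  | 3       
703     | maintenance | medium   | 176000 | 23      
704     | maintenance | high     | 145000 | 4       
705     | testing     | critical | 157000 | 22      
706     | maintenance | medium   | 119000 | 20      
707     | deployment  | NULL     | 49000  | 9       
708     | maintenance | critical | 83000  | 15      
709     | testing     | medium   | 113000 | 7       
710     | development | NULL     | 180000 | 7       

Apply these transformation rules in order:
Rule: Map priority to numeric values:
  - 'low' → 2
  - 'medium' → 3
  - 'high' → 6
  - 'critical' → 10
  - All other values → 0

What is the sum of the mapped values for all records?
40

Step 1: Apply mapping to each record
Step 2: Count by status:
  'low': 1 records × 2 = 2
  'medium': 4 records × 3 = 12
  'high': 1 records × 6 = 6
  'critical': 2 records × 10 = 20
Step 3: Sum all mapped values = 40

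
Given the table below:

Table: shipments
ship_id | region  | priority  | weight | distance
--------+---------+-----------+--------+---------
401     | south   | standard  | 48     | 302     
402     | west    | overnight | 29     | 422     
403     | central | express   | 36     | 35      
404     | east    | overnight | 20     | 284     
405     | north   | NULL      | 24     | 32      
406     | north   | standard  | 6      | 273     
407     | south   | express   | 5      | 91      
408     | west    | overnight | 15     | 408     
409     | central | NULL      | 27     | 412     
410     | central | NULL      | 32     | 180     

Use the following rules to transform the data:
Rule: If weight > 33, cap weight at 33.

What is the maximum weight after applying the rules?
33

Step 1: Original maximum weight = 48
Step 2: Apply cap at 33
Step 3: 2 records had weight > 33 and were capped
Step 4: Maximum after transformation = 33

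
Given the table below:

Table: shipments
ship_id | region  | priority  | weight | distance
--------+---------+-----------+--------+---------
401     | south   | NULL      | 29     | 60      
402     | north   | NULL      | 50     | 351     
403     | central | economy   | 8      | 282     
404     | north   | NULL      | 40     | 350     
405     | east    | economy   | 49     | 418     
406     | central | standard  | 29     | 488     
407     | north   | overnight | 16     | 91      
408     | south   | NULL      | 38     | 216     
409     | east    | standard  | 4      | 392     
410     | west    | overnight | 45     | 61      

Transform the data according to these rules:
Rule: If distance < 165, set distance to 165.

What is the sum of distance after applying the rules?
2992

Step 1: 3 records have distance < 165
Step 2: These records originally summed to 212
Step 3: After setting to minimum: 3 × 165 = 495
Step 4: Unaffected records sum: 2497
Step 5: Final sum = 495 + 2497 = 2992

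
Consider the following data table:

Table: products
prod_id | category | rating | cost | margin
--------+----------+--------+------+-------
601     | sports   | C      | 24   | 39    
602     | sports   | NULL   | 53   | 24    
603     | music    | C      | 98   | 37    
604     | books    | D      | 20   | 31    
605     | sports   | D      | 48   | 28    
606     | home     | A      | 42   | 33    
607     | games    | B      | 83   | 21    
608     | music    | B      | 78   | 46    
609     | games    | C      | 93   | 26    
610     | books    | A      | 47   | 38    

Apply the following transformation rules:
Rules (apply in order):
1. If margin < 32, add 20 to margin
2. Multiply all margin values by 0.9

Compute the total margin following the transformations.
380.7

Step 1: Apply Rule 1 - Add 20 to records with margin < 32
  - 5 records affected: 130 + (5 × 20) = 230
  - Unaffected records: 193
  - Sum after Rule 1: 423
Step 2: Apply Rule 2 - Multiply all by 0.9
  - 423 × 0.9 = 380.7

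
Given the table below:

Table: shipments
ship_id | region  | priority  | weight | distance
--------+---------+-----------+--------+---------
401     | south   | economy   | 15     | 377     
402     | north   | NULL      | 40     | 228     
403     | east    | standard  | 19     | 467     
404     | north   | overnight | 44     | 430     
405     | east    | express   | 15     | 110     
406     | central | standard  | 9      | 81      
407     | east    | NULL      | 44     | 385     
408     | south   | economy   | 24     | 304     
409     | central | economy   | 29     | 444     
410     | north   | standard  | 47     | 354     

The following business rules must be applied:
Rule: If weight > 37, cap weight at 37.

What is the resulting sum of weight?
259

Step 1: 4 records have weight > 37
Step 2: These records originally summed to 175
Step 3: After capping: 4 × 37 = 148
Step 4: Unaffected records sum: 111
Step 5: Final sum = 148 + 111 = 259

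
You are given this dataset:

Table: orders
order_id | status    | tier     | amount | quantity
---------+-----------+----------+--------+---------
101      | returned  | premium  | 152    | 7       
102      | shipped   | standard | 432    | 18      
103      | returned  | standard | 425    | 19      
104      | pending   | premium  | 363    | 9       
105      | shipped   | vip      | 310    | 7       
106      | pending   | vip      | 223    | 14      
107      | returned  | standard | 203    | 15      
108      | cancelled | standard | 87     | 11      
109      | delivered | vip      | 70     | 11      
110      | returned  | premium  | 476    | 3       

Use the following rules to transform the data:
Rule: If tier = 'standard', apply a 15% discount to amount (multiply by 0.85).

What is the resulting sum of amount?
2568.95

Step 1: Records with tier = 'standard' have total amount = 1147
Step 2: Apply multiplier: 1147 × 0.85 = 974.95
Step 3: Other records total: 1594
Step 4: Final sum = 974.95 + 1594 = 2568.95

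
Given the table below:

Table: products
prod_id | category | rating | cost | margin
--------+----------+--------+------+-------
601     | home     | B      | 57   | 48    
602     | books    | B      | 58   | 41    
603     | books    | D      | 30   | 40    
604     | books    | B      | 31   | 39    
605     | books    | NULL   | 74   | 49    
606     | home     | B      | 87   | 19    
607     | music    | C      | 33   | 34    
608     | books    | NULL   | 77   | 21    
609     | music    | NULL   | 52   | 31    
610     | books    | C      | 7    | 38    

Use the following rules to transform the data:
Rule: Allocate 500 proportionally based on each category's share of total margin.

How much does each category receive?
books: 316.67, home: 93.06, music: 90.28

Step 1: Calculate total margin = 360
Step 2: Calculate each category's proportion:
  books: 228/360 = 63.33% → 316.67
  home: 67/360 = 18.61% → 93.06
  music: 65/360 = 18.06% → 90.28
Step 3: Verify: sum of allocations ≈ 500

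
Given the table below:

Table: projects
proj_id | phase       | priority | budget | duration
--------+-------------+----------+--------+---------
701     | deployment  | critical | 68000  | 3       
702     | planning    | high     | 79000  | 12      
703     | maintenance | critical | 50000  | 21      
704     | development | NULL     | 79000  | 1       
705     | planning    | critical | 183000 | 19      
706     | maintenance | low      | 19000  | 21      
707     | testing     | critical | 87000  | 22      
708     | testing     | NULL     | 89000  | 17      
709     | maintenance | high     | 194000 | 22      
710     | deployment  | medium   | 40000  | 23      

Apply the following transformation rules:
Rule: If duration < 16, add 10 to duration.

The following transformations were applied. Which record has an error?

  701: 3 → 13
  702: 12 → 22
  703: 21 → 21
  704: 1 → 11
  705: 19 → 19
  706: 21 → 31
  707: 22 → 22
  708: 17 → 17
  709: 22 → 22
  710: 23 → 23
Record 706 has an error. The correct transformed value should be 21, not 31.

Step 1: Check each record against the rule
Step 2: Record 706 has duration = 21
Step 3: Since 21 >= 16, the bonus should not have been applied
Step 4: Correct value = 21, but claimed value = 31
Conclusion: Record 706 has the error.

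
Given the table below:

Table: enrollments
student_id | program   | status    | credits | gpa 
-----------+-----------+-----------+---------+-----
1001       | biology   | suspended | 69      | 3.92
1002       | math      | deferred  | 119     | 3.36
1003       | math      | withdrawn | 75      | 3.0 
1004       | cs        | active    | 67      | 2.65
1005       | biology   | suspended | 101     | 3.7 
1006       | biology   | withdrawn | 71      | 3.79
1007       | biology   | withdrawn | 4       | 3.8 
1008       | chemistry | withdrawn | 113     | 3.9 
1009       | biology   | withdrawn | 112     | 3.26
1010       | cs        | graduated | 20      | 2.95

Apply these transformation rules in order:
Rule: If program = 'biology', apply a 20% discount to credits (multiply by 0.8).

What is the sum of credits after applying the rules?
679.6

Step 1: Records with program = 'biology' have total credits = 357
Step 2: Apply multiplier: 357 × 0.8 = 285.6
Step 3: Other records total: 394
Step 4: Final sum = 285.6 + 394 = 679.6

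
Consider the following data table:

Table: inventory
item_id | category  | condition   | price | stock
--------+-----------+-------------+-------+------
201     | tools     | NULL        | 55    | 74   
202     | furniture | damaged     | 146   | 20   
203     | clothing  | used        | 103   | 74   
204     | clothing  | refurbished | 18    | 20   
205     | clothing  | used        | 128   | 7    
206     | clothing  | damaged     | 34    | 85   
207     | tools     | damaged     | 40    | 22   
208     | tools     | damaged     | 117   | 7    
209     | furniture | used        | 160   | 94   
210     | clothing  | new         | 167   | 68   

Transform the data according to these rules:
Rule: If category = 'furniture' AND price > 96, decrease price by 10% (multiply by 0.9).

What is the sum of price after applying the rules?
937.4

Step 1: Find records where category = 'furniture' AND price > 96
Step 2: 2 records match, summing to 306
Step 3: After multiplier: 306 × 0.9 = 275.4
Step 4: Unaffected records sum: 662
Step 5: Final sum = 275.4 + 662 = 937.4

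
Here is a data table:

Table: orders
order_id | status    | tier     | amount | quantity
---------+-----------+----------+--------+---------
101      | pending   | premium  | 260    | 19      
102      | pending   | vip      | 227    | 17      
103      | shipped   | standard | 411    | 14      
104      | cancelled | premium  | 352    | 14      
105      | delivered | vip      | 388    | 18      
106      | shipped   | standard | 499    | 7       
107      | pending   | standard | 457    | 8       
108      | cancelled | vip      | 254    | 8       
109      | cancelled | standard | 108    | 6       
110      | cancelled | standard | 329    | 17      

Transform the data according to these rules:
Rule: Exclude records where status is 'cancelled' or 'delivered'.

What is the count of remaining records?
5

Step 1: Count records to exclude
  - 4 (cancelled) + 1 (delivered) = 5 records
Step 2: Total records: 10
Step 3: Remaining = 10 - 5 = 5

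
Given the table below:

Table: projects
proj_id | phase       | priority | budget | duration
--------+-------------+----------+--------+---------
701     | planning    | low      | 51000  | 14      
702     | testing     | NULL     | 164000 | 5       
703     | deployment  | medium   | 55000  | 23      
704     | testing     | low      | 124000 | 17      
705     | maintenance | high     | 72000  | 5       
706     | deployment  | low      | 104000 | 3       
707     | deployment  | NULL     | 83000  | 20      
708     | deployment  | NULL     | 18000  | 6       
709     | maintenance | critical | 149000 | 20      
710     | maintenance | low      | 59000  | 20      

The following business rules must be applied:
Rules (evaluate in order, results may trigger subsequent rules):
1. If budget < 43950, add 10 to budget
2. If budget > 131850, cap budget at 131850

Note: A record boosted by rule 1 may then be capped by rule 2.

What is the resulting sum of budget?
829710

Step 1: Apply rule 1 to records with budget < 43950
  - 1 records get bonus of 10
  - Of these, 0 records then exceed 131850 and get capped
Step 2: Apply rule 2 to records with budget > 131850
  - 2 records (original) are capped
Step 3: Calculate final sum = 829710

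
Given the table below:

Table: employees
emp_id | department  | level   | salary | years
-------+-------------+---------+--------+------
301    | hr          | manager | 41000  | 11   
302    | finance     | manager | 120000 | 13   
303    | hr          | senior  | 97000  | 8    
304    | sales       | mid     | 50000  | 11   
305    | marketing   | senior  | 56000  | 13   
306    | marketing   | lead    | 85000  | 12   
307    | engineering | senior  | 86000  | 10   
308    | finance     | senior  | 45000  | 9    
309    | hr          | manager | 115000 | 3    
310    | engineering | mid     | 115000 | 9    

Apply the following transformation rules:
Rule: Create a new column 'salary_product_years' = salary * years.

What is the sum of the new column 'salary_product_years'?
7730000

Step 1: For each record, compute salary * years
Example calculations:
  41000 * 11 = 451000
  120000 * 13 = 1560000
  97000 * 8 = 776000
  ...
Step 2: Sum all derived values
Step 3: Total = 7730000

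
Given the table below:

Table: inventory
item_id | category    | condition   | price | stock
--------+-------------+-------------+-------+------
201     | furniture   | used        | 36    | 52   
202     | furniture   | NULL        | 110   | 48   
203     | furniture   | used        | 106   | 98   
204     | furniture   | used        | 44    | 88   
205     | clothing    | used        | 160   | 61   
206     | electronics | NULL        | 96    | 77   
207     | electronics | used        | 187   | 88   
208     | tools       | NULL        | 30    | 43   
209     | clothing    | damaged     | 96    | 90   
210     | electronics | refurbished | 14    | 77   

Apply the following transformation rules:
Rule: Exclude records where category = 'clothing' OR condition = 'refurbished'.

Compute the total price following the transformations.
609

Step 1: Find records where category = 'clothing' OR condition = 'refurbished'
Step 2: 3 records match, summing to 270
Step 3: Original sum: 879
Step 4: Remaining sum = 879 - 270 = 609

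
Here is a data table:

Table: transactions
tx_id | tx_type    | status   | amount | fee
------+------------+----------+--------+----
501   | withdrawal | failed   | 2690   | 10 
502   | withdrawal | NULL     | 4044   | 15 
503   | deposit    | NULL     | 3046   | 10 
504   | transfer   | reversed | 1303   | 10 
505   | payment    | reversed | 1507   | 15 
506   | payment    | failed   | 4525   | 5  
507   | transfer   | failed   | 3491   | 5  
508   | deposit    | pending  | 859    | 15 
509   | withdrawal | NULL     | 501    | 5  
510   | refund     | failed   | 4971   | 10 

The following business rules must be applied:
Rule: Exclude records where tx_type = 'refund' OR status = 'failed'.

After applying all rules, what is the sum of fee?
70

Step 1: Find records where tx_type = 'refund' OR status = 'failed'
Step 2: 4 records match, summing to 30
Step 3: Original sum: 100
Step 4: Remaining sum = 100 - 30 = 70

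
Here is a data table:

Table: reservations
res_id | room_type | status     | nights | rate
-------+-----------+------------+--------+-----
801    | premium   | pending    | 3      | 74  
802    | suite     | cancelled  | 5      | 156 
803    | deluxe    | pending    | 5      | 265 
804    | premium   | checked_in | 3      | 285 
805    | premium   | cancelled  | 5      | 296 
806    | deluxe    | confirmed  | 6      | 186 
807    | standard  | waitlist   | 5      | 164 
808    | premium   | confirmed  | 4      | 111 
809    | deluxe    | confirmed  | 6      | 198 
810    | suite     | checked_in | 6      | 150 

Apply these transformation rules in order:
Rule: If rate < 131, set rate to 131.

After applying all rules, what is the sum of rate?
1962

Step 1: 2 records have rate < 131
Step 2: These records originally summed to 185
Step 3: After setting to minimum: 2 × 131 = 262
Step 4: Unaffected records sum: 1700
Step 5: Final sum = 262 + 1700 = 1962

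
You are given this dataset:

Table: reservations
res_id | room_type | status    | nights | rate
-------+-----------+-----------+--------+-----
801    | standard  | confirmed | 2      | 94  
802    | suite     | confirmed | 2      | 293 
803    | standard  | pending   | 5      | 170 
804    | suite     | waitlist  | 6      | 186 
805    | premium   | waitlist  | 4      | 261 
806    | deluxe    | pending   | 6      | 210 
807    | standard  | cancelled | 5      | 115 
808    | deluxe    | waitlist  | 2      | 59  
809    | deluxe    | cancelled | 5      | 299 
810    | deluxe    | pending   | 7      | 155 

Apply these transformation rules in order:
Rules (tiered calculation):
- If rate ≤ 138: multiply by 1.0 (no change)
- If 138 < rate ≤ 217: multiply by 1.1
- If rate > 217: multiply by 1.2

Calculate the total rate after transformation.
2084.7

Step 1: Tier 1 (rate ≤ 138): 3 records, sum = 268 × 1.0 = 268.0
Step 2: Tier 2 (138 < rate ≤ 217): 4 records, sum = 721 × 1.1 = 793.1
Step 3: Tier 3 (rate > 217): 3 records, sum = 853 × 1.2 = 1023.6
Step 4: Final sum = 268.0 + 793.1 + 1023.6 = 2084.7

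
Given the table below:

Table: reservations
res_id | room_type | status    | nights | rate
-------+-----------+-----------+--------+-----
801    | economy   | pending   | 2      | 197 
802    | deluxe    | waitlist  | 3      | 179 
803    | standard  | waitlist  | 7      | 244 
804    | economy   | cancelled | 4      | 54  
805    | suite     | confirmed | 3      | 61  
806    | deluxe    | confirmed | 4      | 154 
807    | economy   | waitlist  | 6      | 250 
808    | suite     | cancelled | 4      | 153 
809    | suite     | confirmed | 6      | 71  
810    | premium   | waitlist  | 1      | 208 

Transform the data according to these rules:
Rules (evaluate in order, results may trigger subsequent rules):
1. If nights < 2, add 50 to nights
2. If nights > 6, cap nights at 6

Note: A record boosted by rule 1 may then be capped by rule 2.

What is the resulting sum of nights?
44

Step 1: Apply rule 1 to records with nights < 2
  - 1 records get bonus of 50
  - Of these, 1 records then exceed 6 and get capped
Step 2: Apply rule 2 to records with nights > 6
  - 1 records (original) are capped
Step 3: Calculate final sum = 44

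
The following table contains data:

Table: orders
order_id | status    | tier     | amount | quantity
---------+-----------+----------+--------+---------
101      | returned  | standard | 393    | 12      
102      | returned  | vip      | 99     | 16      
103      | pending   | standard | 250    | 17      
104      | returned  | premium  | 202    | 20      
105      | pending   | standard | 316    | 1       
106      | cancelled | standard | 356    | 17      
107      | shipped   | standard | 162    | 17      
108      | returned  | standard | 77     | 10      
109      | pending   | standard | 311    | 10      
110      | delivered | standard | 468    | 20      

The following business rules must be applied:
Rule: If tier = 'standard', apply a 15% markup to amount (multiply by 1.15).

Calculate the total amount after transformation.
2983.95

Step 1: Records with tier = 'standard' have total amount = 2333
Step 2: Apply multiplier: 2333 × 1.15 = 2682.95
Step 3: Other records total: 301
Step 4: Final sum = 2682.95 + 301 = 2983.95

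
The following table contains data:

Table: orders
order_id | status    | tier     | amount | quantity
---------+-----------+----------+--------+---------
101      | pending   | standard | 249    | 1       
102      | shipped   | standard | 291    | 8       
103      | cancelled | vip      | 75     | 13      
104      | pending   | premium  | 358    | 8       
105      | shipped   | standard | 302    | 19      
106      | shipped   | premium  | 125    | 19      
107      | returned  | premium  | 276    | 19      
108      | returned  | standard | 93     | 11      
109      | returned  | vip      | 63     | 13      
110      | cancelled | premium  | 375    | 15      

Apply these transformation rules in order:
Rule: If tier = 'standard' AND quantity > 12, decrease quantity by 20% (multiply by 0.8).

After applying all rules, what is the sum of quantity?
122.2

Step 1: Find records where tier = 'standard' AND quantity > 12
Step 2: 1 records match, summing to 19
Step 3: After multiplier: 19 × 0.8 = 15.2
Step 4: Unaffected records sum: 107
Step 5: Final sum = 15.2 + 107 = 122.2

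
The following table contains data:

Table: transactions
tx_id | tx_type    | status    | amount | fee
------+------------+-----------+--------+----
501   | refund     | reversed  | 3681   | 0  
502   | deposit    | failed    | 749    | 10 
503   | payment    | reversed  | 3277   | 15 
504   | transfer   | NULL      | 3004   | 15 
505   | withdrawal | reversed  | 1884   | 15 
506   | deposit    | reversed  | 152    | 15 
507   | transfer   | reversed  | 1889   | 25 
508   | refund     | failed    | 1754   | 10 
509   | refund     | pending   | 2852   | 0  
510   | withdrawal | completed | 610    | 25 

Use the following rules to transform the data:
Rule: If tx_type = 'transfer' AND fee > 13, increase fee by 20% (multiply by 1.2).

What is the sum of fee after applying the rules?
138.0

Step 1: Find records where tx_type = 'transfer' AND fee > 13
Step 2: 2 records match, summing to 40
Step 3: After multiplier: 40 × 1.2 = 48.0
Step 4: Unaffected records sum: 90
Step 5: Final sum = 48.0 + 90 = 138.0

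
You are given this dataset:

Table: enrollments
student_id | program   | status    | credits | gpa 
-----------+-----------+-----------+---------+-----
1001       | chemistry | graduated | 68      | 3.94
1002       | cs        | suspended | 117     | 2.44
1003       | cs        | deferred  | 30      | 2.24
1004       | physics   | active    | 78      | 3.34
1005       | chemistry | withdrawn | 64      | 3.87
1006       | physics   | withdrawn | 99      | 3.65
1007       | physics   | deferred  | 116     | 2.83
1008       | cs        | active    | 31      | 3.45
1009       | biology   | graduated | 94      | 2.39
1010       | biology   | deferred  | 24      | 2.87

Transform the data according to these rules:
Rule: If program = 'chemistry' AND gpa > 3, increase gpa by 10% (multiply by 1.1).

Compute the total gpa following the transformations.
31.8

Step 1: Find records where program = 'chemistry' AND gpa > 3
Step 2: 2 records match, summing to 7.81
Step 3: After multiplier: 7.81 × 1.1 = 8.59
Step 4: Unaffected records sum: 23.21
Step 5: Final sum = 8.59 + 23.21 = 31.8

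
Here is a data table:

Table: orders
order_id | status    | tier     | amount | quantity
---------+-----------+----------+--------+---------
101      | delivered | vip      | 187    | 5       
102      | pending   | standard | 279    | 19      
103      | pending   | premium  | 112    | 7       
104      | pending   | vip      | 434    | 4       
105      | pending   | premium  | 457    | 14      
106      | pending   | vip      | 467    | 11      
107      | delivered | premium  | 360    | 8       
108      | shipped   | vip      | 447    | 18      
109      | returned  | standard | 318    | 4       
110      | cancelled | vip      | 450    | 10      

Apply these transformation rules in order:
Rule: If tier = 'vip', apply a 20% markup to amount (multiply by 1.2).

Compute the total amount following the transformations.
3908.0

Step 1: Records with tier = 'vip' have total amount = 1985
Step 2: Apply multiplier: 1985 × 1.2 = 2382.0
Step 3: Other records total: 1526
Step 4: Final sum = 2382.0 + 1526 = 3908.0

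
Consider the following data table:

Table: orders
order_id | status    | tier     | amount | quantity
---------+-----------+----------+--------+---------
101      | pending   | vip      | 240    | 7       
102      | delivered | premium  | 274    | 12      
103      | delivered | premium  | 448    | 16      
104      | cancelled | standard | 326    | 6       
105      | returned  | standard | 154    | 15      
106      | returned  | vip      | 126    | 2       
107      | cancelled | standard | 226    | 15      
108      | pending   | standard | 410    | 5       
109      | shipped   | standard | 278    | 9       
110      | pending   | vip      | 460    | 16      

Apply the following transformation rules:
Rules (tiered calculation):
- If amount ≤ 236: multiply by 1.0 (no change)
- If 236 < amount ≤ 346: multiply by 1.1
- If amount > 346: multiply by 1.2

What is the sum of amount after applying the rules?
3317.4

Step 1: Tier 1 (amount ≤ 236): 3 records, sum = 506 × 1.0 = 506.0
Step 2: Tier 2 (236 < amount ≤ 346): 4 records, sum = 1118 × 1.1 = 1229.8
Step 3: Tier 3 (amount > 346): 3 records, sum = 1318 × 1.2 = 1581.6
Step 4: Final sum = 506.0 + 1229.8 + 1581.6 = 3317.4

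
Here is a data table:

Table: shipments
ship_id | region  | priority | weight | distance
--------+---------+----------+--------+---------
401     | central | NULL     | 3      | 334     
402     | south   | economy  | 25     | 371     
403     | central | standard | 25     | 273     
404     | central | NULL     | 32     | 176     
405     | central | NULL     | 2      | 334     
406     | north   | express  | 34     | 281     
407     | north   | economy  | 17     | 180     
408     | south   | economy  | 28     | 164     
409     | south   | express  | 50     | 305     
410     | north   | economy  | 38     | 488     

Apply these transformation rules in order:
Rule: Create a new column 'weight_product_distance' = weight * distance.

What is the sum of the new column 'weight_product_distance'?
74402

Step 1: For each record, compute weight * distance
Example calculations:
  3 * 334 = 1002
  25 * 371 = 9275
  25 * 273 = 6825
  ...
Step 2: Sum all derived values
Step 3: Total = 74402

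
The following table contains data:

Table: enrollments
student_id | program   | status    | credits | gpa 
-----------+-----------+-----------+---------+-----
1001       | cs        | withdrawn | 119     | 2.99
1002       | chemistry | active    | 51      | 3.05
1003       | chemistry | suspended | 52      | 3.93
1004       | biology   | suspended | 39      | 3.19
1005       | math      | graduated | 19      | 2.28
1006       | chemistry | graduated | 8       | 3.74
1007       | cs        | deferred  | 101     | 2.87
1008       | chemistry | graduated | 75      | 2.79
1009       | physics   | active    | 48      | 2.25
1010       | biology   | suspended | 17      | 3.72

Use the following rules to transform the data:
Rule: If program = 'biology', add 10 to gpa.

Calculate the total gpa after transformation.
50.81

Step 1: Count records where program = 'biology': 2
Step 2: Total bonus added: 2 × 10 = 20
Step 3: Original sum of gpa: 30.81
Step 4: Final sum = 30.81 + 20 = 50.81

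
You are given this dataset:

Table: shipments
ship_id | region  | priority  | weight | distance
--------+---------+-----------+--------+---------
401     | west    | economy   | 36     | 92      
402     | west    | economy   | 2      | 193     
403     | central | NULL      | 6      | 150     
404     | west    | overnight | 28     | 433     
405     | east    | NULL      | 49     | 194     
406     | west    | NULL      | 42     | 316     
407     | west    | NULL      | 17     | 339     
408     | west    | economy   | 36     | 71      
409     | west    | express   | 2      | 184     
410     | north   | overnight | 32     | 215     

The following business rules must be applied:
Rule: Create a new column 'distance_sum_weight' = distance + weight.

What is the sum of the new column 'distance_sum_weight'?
2437

Step 1: For each record, compute distance + weight
Example calculations:
  92 + 36 = 128
  193 + 2 = 195
  150 + 6 = 156
  ...
Step 2: Sum all derived values
Step 3: Total = 2437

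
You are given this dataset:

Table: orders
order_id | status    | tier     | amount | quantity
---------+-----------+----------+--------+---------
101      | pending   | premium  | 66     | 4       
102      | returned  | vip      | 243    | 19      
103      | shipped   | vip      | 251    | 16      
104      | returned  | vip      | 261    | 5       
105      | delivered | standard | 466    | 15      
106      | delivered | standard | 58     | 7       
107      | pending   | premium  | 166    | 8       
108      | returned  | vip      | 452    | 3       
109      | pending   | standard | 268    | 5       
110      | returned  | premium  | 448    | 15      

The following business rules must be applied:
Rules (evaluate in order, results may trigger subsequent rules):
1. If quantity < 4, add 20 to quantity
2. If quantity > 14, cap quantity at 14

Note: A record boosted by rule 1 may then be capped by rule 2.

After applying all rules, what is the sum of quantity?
99

Step 1: Apply rule 1 to records with quantity < 4
  - 1 records get bonus of 20
  - Of these, 1 records then exceed 14 and get capped
Step 2: Apply rule 2 to records with quantity > 14
  - 4 records (original) are capped
Step 3: Calculate final sum = 99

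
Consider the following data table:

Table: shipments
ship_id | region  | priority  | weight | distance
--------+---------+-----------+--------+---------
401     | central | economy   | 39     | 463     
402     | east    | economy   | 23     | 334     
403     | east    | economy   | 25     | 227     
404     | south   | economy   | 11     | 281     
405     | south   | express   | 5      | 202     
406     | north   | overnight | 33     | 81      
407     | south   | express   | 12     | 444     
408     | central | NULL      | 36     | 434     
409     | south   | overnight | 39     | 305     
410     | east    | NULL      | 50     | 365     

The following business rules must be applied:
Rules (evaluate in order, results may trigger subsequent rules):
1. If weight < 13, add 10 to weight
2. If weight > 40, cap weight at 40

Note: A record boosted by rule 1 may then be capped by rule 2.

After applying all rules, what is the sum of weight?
293

Step 1: Apply rule 1 to records with weight < 13
  - 3 records get bonus of 10
  - Of these, 0 records then exceed 40 and get capped
Step 2: Apply rule 2 to records with weight > 40
  - 1 records (original) are capped
Step 3: Calculate final sum = 293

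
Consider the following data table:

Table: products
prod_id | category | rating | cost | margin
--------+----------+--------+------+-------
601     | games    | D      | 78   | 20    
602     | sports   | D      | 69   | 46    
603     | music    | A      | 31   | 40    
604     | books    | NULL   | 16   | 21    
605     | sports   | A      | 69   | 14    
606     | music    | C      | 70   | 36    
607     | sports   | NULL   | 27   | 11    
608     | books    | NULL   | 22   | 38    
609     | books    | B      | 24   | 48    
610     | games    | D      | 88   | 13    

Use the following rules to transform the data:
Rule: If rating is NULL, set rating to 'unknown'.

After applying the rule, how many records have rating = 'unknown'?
3

Step 1: Count records where rating IS NULL
Step 2: Found 3 records with NULL rating
Step 3: These records will have rating set to 'unknown'
Step 4: Records already having rating = 'unknown': 0
Step 5: Answer: 3 + 0 = 3 records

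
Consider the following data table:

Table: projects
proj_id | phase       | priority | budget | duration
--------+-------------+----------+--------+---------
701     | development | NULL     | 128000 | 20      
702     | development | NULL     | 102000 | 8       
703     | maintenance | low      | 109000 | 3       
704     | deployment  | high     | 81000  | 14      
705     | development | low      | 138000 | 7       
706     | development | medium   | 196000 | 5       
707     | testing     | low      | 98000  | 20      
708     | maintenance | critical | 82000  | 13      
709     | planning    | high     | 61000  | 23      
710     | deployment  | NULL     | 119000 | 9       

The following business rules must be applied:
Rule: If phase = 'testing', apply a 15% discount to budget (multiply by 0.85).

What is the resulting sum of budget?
1099300.0

Step 1: Records with phase = 'testing' have total budget = 98000
Step 2: Apply multiplier: 98000 × 0.85 = 83300.0
Step 3: Other records total: 1016000
Step 4: Final sum = 83300.0 + 1016000 = 1099300.0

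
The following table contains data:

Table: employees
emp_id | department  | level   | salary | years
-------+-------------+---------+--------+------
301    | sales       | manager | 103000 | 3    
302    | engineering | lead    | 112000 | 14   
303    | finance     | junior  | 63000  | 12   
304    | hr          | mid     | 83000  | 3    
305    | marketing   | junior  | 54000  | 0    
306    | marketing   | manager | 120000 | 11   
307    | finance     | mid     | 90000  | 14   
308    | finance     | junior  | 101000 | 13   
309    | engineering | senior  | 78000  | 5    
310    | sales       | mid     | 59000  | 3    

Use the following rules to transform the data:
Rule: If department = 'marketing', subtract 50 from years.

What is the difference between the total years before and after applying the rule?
100

Step 1: Original sum of years = 78
Step 2: 2 records have department = 'marketing'
Step 3: Each affected record changes by -50
Step 4: Total change = 2 × -50 = -100
Step 5: New sum = 78 + -100 = -22
Step 6: Difference = |-22 - 78| = 100
        (Sum decreased by 100)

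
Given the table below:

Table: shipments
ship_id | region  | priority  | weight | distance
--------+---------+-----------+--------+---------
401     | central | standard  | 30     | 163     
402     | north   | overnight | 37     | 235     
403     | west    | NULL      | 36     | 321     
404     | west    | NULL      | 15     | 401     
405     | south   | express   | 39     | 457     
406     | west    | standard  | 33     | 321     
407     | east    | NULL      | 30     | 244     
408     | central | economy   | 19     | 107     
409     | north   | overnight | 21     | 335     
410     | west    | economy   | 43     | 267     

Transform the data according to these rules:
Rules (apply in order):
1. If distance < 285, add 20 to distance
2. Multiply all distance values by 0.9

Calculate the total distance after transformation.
2655.9

Step 1: Apply Rule 1 - Add 20 to records with distance < 285
  - 5 records affected: 1016 + (5 × 20) = 1116
  - Unaffected records: 1835
  - Sum after Rule 1: 2951
Step 2: Apply Rule 2 - Multiply all by 0.9
  - 2951 × 0.9 = 2655.9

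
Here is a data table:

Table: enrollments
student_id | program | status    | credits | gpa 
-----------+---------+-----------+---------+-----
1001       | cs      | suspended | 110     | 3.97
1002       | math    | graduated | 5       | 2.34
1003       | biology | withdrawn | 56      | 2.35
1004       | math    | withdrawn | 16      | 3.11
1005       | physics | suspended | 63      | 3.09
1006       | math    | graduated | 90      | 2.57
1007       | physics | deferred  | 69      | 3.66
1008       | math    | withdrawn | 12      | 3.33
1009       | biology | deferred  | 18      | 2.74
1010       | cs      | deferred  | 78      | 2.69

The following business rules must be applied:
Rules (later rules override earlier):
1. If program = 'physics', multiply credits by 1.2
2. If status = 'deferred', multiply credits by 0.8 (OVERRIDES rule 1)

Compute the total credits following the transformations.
496.6

Step 1: Rule 2 takes priority for records with status = 'deferred'
  - 3 records: 165 × 0.8 = 132.0
Step 2: Rule 1 applies to remaining records with program = 'physics'
  - 1 records: 63 × 1.2 = 75.6
Step 3: Other records unchanged: 289
Step 4: Final sum = 132.0 + 75.6 + 289 = 496.6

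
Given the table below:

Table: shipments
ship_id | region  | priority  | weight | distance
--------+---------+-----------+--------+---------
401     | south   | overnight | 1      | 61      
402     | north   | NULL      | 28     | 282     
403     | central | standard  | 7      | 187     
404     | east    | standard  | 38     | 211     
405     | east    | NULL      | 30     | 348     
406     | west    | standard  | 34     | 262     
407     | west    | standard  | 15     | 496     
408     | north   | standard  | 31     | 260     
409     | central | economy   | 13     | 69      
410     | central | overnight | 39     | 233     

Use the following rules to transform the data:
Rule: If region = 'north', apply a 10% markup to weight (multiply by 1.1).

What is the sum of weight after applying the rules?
241.9

Step 1: Records with region = 'north' have total weight = 59
Step 2: Apply multiplier: 59 × 1.1 = 64.9
Step 3: Other records total: 177
Step 4: Final sum = 64.9 + 177 = 241.9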